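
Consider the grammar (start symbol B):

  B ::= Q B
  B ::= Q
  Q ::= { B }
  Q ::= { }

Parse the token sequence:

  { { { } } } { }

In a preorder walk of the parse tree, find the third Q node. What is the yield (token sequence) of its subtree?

{ }

[B [Q { [B [Q { [B [Q { }]] }]] }] [B [Q { }]]]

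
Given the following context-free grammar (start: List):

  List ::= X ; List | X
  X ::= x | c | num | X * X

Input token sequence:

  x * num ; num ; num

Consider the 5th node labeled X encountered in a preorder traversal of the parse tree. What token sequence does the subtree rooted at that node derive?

num

[List [X [X x] * [X num]] ; [List [X num] ; [List [X num]]]]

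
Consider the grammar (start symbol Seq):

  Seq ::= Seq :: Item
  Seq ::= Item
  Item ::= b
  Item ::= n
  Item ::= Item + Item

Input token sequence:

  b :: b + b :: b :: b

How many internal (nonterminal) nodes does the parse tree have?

[Seq [Seq [Seq [Seq [Item b]] :: [Item [Item b] + [Item b]]] :: [Item b]] :: [Item b]]

10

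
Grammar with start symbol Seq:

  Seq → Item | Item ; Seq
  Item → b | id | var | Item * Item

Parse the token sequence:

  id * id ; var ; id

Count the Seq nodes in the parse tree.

3

[Seq [Item [Item id] * [Item id]] ; [Seq [Item var] ; [Seq [Item id]]]]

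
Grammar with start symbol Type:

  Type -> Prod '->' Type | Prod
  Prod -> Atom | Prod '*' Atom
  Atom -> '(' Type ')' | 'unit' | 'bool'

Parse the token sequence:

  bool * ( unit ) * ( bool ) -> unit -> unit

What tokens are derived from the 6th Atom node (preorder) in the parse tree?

[Type [Prod [Prod [Prod [Atom bool]] * [Atom ( [Type [Prod [Atom unit]]] )]] * [Atom ( [Type [Prod [Atom bool]]] )]] -> [Type [Prod [Atom unit]] -> [Type [Prod [Atom unit]]]]]

unit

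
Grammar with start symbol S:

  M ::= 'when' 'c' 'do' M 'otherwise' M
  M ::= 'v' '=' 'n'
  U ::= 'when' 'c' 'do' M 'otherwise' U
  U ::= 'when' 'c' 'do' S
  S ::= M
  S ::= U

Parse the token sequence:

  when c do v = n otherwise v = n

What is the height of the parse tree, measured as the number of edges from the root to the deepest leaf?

3

[S [M when c do [M v = n] otherwise [M v = n]]]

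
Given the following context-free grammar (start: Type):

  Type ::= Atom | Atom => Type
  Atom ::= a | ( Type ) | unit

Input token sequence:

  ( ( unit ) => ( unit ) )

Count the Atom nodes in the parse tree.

5

[Type [Atom ( [Type [Atom ( [Type [Atom unit]] )] => [Type [Atom ( [Type [Atom unit]] )]]] )]]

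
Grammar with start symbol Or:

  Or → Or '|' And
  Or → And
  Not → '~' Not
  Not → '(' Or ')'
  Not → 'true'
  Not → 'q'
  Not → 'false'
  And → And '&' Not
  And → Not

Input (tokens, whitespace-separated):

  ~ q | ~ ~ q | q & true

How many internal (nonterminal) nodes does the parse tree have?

[Or [Or [Or [And [Not ~ [Not q]]]] | [And [Not ~ [Not ~ [Not q]]]]] | [And [And [Not q]] & [Not true]]]

14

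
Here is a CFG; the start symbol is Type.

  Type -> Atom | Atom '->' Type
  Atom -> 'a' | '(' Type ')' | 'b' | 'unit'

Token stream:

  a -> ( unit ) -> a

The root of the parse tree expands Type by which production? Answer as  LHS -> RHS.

Type -> Atom '->' Type

[Type [Atom a] -> [Type [Atom ( [Type [Atom unit]] )] -> [Type [Atom a]]]]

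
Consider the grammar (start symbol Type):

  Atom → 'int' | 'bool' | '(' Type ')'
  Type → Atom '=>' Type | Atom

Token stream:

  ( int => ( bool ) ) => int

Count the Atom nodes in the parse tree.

[Type [Atom ( [Type [Atom int] => [Type [Atom ( [Type [Atom bool]] )]]] )] => [Type [Atom int]]]

5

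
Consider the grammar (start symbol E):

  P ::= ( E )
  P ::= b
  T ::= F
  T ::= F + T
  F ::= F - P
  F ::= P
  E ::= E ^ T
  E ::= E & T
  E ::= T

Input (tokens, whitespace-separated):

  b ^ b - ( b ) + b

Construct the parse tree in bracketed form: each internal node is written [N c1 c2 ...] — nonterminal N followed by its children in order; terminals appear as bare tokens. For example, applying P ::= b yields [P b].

[E [E [T [F [P b]]]] ^ [T [F [F [P b]] - [P ( [E [T [F [P b]]]] )]] + [T [F [P b]]]]]

E
E ^ T
T ^ T
F ^ T
P ^ T
b ^ T
b ^ F + T
b ^ F - P + T
b ^ P - P + T
b ^ b - P + T
b ^ b - ( E ) + T
b ^ b - ( T ) + T
b ^ b - ( F ) + T
b ^ b - ( P ) + T
b ^ b - ( b ) + T
b ^ b - ( b ) + F
b ^ b - ( b ) + P
b ^ b - ( b ) + b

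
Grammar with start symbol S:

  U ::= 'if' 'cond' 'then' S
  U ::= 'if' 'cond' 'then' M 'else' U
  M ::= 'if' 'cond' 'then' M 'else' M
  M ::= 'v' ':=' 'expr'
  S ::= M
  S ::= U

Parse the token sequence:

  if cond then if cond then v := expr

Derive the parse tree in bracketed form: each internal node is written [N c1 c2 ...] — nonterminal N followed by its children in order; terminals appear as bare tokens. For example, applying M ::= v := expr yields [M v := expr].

[S [U if cond then [S [U if cond then [S [M v := expr]]]]]]

S
U
if cond then S
if cond then U
if cond then if cond then S
if cond then if cond then M
if cond then if cond then v := expr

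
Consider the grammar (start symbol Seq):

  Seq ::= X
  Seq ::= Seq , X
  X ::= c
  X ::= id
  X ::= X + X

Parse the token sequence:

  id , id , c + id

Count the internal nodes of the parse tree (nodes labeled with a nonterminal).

[Seq [Seq [Seq [X id]] , [X id]] , [X [X c] + [X id]]]

8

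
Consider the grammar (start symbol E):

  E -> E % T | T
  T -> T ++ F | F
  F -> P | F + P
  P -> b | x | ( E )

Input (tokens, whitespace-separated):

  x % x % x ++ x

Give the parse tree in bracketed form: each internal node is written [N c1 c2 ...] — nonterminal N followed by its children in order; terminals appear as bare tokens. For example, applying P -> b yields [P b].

E
E % T
E % T % T
T % T % T
F % T % T
P % T % T
x % T % T
x % F % T
x % P % T
x % x % T
x % x % T ++ F
x % x % F ++ F
x % x % P ++ F
x % x % x ++ F
x % x % x ++ P
x % x % x ++ x

[E [E [E [T [F [P x]]]] % [T [F [P x]]]] % [T [T [F [P x]]] ++ [F [P x]]]]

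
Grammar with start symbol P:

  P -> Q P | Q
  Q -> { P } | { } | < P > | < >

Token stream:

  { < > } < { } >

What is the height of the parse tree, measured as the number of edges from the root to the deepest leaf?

[P [Q { [P [Q < >]] }] [P [Q < [P [Q { }]] >]]]

5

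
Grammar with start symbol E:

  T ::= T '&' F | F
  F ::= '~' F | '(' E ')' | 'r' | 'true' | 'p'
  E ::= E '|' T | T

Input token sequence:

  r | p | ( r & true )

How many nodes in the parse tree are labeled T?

[E [E [E [T [F r]]] | [T [F p]]] | [T [F ( [E [T [T [F r]] & [F true]]] )]]]

5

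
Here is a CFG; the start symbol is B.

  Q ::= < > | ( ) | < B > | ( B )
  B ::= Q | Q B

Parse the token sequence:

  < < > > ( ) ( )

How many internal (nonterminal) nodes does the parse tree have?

[B [Q < [B [Q < >]] >] [B [Q ( )] [B [Q ( )]]]]

8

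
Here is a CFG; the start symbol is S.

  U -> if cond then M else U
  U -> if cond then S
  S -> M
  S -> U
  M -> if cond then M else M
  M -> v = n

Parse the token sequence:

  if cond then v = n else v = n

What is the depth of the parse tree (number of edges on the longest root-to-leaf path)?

[S [M if cond then [M v = n] else [M v = n]]]

3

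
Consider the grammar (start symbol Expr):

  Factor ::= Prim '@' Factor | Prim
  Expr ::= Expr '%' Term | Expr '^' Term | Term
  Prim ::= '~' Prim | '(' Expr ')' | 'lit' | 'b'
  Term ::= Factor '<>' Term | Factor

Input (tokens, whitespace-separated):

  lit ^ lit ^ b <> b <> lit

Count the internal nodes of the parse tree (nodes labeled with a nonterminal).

[Expr [Expr [Expr [Term [Factor [Prim lit]]]] ^ [Term [Factor [Prim lit]]]] ^ [Term [Factor [Prim b]] <> [Term [Factor [Prim b]] <> [Term [Factor [Prim lit]]]]]]

18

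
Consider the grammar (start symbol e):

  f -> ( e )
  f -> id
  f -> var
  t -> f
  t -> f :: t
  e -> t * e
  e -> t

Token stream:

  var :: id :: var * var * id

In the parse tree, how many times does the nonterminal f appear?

[e [t [f var] :: [t [f id] :: [t [f var]]]] * [e [t [f var]] * [e [t [f id]]]]]

5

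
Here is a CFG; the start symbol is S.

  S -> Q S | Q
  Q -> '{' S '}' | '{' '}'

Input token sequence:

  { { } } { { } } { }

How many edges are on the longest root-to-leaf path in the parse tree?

5

[S [Q { [S [Q { }]] }] [S [Q { [S [Q { }]] }] [S [Q { }]]]]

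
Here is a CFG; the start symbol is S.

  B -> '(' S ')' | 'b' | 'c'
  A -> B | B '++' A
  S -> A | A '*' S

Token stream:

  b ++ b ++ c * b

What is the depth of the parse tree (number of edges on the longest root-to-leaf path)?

5

[S [A [B b] ++ [A [B b] ++ [A [B c]]]] * [S [A [B b]]]]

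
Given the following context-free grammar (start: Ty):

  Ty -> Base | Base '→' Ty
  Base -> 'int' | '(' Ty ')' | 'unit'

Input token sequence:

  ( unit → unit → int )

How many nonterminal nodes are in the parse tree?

8

[Ty [Base ( [Ty [Base unit] → [Ty [Base unit] → [Ty [Base int]]]] )]]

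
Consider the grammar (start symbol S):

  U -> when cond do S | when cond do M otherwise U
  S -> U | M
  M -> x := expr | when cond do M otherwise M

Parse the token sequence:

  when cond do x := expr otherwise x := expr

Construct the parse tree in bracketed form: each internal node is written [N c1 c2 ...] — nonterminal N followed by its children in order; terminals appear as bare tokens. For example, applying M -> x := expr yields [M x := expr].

[S [M when cond do [M x := expr] otherwise [M x := expr]]]

S
M
when cond do M otherwise M
when cond do x := expr otherwise M
when cond do x := expr otherwise x := expr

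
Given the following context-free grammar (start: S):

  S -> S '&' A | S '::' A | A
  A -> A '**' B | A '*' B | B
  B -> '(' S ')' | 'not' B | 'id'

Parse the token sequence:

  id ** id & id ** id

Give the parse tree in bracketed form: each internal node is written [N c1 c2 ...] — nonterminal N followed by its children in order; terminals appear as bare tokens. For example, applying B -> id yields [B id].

S
S & A
A & A
A ** B & A
B ** B & A
id ** B & A
id ** id & A
id ** id & A ** B
id ** id & B ** B
id ** id & id ** B
id ** id & id ** id

[S [S [A [A [B id]] ** [B id]]] & [A [A [B id]] ** [B id]]]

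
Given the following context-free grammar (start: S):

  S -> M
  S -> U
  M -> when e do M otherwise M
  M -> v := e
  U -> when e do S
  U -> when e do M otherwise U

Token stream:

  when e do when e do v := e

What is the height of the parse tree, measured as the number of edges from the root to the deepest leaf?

6

[S [U when e do [S [U when e do [S [M v := e]]]]]]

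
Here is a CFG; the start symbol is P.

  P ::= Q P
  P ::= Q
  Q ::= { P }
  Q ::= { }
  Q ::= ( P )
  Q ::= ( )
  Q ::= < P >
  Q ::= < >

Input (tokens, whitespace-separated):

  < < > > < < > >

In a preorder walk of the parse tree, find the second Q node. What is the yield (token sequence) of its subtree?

< >

[P [Q < [P [Q < >]] >] [P [Q < [P [Q < >]] >]]]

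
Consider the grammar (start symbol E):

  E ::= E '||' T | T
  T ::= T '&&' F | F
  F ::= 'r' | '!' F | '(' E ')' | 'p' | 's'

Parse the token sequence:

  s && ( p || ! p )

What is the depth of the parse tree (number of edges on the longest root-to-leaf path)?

7

[E [T [T [F s]] && [F ( [E [E [T [F p]]] || [T [F ! [F p]]]] )]]]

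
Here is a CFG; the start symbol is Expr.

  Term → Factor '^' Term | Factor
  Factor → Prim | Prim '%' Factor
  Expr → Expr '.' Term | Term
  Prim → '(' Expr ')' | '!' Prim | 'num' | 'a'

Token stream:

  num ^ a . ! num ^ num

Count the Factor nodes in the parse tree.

4

[Expr [Expr [Term [Factor [Prim num]] ^ [Term [Factor [Prim a]]]]] . [Term [Factor [Prim ! [Prim num]]] ^ [Term [Factor [Prim num]]]]]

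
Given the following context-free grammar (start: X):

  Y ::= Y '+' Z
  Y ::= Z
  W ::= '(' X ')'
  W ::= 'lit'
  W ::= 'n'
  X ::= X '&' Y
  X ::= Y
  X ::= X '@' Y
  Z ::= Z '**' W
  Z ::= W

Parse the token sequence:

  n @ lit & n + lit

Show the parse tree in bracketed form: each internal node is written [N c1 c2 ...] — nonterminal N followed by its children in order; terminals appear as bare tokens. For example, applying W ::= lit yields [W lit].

X
X & Y
X @ Y & Y
Y @ Y & Y
Z @ Y & Y
W @ Y & Y
n @ Y & Y
n @ Z & Y
n @ W & Y
n @ lit & Y
n @ lit & Y + Z
n @ lit & Z + Z
n @ lit & W + Z
n @ lit & n + Z
n @ lit & n + W
n @ lit & n + lit

[X [X [X [Y [Z [W n]]]] @ [Y [Z [W lit]]]] & [Y [Y [Z [W n]]] + [Z [W lit]]]]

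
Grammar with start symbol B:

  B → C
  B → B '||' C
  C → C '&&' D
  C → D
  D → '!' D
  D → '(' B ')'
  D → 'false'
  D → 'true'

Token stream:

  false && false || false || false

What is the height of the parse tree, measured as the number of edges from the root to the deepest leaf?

6

[B [B [B [C [C [D false]] && [D false]]] || [C [D false]]] || [C [D false]]]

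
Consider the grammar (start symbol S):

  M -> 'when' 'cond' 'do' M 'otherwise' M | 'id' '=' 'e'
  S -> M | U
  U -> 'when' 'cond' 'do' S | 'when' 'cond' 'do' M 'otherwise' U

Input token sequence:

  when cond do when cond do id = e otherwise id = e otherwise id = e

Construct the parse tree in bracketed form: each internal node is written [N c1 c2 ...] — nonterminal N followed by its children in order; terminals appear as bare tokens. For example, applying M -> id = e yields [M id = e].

S
M
when cond do M otherwise M
when cond do when cond do M otherwise M otherwise M
when cond do when cond do id = e otherwise M otherwise M
when cond do when cond do id = e otherwise id = e otherwise M
when cond do when cond do id = e otherwise id = e otherwise id = e

[S [M when cond do [M when cond do [M id = e] otherwise [M id = e]] otherwise [M id = e]]]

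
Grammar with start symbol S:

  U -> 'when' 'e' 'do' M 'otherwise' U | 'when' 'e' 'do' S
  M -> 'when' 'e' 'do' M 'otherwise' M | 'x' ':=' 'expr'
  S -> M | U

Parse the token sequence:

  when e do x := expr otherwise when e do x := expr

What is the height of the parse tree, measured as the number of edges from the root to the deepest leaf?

[S [U when e do [M x := expr] otherwise [U when e do [S [M x := expr]]]]]

5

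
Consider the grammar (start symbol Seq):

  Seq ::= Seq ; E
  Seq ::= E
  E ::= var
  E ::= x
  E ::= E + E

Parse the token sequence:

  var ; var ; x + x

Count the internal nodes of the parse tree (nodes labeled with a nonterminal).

8

[Seq [Seq [Seq [E var]] ; [E var]] ; [E [E x] + [E x]]]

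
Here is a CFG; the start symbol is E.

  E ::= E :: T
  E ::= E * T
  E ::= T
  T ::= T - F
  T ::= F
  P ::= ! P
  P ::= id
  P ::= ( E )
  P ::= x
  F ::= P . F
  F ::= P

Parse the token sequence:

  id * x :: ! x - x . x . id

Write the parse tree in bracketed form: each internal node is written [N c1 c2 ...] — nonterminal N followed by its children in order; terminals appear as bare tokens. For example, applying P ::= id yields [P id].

E
E :: T
E * T :: T
T * T :: T
F * T :: T
P * T :: T
id * T :: T
id * F :: T
id * P :: T
id * x :: T
id * x :: T - F
id * x :: F - F
id * x :: P - F
id * x :: ! P - F
id * x :: ! x - F
id * x :: ! x - P . F
id * x :: ! x - x . F
id * x :: ! x - x . P . F
id * x :: ! x - x . x . F
id * x :: ! x - x . x . P
id * x :: ! x - x . x . id

[E [E [E [T [F [P id]]]] * [T [F [P x]]]] :: [T [T [F [P ! [P x]]]] - [F [P x] . [F [P x] . [F [P id]]]]]]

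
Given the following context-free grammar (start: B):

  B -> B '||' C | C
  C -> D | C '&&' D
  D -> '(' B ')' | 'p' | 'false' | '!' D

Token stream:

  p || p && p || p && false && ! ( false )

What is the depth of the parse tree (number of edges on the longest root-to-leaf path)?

7

[B [B [B [C [D p]]] || [C [C [D p]] && [D p]]] || [C [C [C [D p]] && [D false]] && [D ! [D ( [B [C [D false]]] )]]]]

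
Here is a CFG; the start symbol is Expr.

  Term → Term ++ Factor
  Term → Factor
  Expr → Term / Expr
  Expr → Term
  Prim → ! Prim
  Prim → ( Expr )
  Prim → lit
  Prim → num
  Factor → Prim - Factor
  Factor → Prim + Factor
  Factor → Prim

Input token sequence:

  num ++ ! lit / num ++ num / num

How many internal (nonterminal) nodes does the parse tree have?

19

[Expr [Term [Term [Factor [Prim num]]] ++ [Factor [Prim ! [Prim lit]]]] / [Expr [Term [Term [Factor [Prim num]]] ++ [Factor [Prim num]]] / [Expr [Term [Factor [Prim num]]]]]]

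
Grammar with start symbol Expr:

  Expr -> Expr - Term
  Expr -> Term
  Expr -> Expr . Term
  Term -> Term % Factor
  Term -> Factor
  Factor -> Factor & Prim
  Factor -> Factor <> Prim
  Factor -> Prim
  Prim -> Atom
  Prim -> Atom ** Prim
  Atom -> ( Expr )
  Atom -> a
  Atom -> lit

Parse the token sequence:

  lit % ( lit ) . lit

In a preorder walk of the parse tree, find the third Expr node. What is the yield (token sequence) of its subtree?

lit

[Expr [Expr [Term [Term [Factor [Prim [Atom lit]]]] % [Factor [Prim [Atom ( [Expr [Term [Factor [Prim [Atom lit]]]]] )]]]]] . [Term [Factor [Prim [Atom lit]]]]]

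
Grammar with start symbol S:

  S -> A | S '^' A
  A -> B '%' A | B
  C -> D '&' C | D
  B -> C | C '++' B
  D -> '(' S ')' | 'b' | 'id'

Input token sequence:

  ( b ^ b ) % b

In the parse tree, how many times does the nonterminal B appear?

4

[S [A [B [C [D ( [S [S [A [B [C [D b]]]]] ^ [A [B [C [D b]]]]] )]]] % [A [B [C [D b]]]]]]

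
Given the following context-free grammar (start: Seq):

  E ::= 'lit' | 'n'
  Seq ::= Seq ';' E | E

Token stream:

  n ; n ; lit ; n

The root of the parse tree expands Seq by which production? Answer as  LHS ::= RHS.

Seq ::= Seq ';' E

[Seq [Seq [Seq [Seq [E n]] ; [E n]] ; [E lit]] ; [E n]]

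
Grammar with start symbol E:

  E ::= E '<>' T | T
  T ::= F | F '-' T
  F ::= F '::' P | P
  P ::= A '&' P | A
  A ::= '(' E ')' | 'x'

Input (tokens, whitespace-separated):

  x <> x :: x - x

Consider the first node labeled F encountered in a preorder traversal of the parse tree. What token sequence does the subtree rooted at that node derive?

[E [E [T [F [P [A x]]]]] <> [T [F [F [P [A x]]] :: [P [A x]]] - [T [F [P [A x]]]]]]

x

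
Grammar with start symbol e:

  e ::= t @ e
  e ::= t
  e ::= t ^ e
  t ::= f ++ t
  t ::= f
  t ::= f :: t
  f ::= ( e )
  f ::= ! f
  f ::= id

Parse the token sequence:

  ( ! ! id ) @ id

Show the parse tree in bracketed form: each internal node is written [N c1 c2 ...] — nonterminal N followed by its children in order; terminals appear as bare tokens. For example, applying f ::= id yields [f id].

[e [t [f ( [e [t [f ! [f ! [f id]]]]] )]] @ [e [t [f id]]]]

e
t @ e
f @ e
( e ) @ e
( t ) @ e
( f ) @ e
( ! f ) @ e
( ! ! f ) @ e
( ! ! id ) @ e
( ! ! id ) @ t
( ! ! id ) @ f
( ! ! id ) @ id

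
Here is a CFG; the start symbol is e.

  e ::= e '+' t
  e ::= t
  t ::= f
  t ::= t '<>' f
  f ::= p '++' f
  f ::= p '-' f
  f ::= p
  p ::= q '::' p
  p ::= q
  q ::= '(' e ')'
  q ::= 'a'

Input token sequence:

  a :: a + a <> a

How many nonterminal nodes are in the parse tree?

16

[e [e [t [f [p [q a] :: [p [q a]]]]]] + [t [t [f [p [q a]]]] <> [f [p [q a]]]]]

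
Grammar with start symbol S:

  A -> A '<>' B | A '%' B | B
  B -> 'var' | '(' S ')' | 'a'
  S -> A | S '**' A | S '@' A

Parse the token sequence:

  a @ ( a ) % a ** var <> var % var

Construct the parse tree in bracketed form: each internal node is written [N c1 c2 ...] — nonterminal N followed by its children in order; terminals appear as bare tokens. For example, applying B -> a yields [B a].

[S [S [S [A [B a]]] @ [A [A [B ( [S [A [B a]]] )]] % [B a]]] ** [A [A [A [B var]] <> [B var]] % [B var]]]

S
S ** A
S @ A ** A
A @ A ** A
B @ A ** A
a @ A ** A
a @ A % B ** A
a @ B % B ** A
a @ ( S ) % B ** A
a @ ( A ) % B ** A
a @ ( B ) % B ** A
a @ ( a ) % B ** A
a @ ( a ) % a ** A
a @ ( a ) % a ** A % B
a @ ( a ) % a ** A <> B % B
a @ ( a ) % a ** B <> B % B
a @ ( a ) % a ** var <> B % B
a @ ( a ) % a ** var <> var % B
a @ ( a ) % a ** var <> var % var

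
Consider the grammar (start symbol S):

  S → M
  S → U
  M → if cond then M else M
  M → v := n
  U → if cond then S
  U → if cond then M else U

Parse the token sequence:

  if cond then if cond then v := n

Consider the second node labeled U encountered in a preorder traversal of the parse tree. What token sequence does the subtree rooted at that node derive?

if cond then v := n

[S [U if cond then [S [U if cond then [S [M v := n]]]]]]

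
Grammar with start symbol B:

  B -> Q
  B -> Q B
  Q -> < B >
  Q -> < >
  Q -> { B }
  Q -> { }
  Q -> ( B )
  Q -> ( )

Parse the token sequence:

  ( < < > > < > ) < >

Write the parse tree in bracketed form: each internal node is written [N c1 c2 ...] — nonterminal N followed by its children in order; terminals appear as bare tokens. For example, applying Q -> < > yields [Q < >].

B
Q B
( B ) B
( Q B ) B
( < B > B ) B
( < Q > B ) B
( < < > > B ) B
( < < > > Q ) B
( < < > > < > ) B
( < < > > < > ) Q
( < < > > < > ) < >

[B [Q ( [B [Q < [B [Q < >]] >] [B [Q < >]]] )] [B [Q < >]]]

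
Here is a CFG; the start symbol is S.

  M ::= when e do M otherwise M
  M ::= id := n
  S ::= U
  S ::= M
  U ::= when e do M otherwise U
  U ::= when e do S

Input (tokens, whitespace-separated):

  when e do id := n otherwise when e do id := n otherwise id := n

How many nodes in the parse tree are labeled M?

5

[S [M when e do [M id := n] otherwise [M when e do [M id := n] otherwise [M id := n]]]]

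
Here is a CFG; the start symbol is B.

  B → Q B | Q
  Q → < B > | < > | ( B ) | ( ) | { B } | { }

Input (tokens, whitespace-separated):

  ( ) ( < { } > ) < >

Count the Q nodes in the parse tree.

[B [Q ( )] [B [Q ( [B [Q < [B [Q { }]] >]] )] [B [Q < >]]]]

5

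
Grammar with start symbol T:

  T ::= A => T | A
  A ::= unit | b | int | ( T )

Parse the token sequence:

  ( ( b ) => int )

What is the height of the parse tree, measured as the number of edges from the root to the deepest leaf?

[T [A ( [T [A ( [T [A b]] )] => [T [A int]]] )]]

6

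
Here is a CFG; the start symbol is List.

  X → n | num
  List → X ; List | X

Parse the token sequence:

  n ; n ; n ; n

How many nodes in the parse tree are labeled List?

[List [X n] ; [List [X n] ; [List [X n] ; [List [X n]]]]]

4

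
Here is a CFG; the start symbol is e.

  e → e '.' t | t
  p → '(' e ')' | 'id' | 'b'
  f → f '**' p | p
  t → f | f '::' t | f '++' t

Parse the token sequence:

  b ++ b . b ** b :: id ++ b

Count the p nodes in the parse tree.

[e [e [t [f [p b]] ++ [t [f [p b]]]]] . [t [f [f [p b]] ** [p b]] :: [t [f [p id]] ++ [t [f [p b]]]]]]

6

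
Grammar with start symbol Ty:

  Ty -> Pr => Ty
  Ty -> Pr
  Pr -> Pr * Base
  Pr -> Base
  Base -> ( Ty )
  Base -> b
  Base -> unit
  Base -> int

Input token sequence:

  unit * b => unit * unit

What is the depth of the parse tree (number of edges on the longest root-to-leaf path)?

5

[Ty [Pr [Pr [Base unit]] * [Base b]] => [Ty [Pr [Pr [Base unit]] * [Base unit]]]]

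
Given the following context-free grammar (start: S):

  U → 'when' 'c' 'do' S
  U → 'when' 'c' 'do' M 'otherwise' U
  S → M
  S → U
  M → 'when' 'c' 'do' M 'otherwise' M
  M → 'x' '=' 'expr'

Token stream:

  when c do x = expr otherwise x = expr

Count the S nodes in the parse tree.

[S [M when c do [M x = expr] otherwise [M x = expr]]]

1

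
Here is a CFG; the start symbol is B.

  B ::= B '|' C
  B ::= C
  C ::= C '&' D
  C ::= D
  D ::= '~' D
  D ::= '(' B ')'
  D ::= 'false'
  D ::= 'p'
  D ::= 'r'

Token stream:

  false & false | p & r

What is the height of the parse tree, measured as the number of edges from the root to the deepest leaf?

5

[B [B [C [C [D false]] & [D false]]] | [C [C [D p]] & [D r]]]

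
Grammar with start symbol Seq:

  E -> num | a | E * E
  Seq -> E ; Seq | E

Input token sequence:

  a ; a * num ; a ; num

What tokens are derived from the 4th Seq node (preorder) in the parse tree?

[Seq [E a] ; [Seq [E [E a] * [E num]] ; [Seq [E a] ; [Seq [E num]]]]]

num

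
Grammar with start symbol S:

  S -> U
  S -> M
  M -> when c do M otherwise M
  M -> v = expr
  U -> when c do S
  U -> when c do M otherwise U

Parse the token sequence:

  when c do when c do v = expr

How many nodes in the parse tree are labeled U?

[S [U when c do [S [U when c do [S [M v = expr]]]]]]

2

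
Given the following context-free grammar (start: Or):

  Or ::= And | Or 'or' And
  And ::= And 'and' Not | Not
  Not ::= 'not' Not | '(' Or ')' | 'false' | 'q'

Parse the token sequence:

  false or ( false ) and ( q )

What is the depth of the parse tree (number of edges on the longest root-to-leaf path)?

[Or [Or [And [Not false]]] or [And [And [Not ( [Or [And [Not false]]] )]] and [Not ( [Or [And [Not q]]] )]]]

7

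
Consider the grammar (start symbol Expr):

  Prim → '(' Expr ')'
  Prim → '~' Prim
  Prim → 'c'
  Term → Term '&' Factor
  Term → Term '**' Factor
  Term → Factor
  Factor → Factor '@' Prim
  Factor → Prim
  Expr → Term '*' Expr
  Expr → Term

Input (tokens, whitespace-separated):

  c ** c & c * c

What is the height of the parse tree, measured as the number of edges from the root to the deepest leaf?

6

[Expr [Term [Term [Term [Factor [Prim c]]] ** [Factor [Prim c]]] & [Factor [Prim c]]] * [Expr [Term [Factor [Prim c]]]]]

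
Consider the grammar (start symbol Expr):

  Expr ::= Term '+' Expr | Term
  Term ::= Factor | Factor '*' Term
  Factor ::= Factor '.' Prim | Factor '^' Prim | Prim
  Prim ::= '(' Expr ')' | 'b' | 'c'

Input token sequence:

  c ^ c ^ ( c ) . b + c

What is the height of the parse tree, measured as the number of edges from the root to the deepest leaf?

9

[Expr [Term [Factor [Factor [Factor [Factor [Prim c]] ^ [Prim c]] ^ [Prim ( [Expr [Term [Factor [Prim c]]]] )]] . [Prim b]]] + [Expr [Term [Factor [Prim c]]]]]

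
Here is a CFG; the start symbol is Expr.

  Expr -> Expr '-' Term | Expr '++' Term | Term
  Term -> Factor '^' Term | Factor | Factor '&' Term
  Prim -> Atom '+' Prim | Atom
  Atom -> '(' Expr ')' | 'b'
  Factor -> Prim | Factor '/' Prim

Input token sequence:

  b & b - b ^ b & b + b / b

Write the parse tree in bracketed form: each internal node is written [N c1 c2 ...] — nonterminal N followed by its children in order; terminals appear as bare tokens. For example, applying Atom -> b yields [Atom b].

[Expr [Expr [Term [Factor [Prim [Atom b]]] & [Term [Factor [Prim [Atom b]]]]]] - [Term [Factor [Prim [Atom b]]] ^ [Term [Factor [Prim [Atom b]]] & [Term [Factor [Factor [Prim [Atom b] + [Prim [Atom b]]]] / [Prim [Atom b]]]]]]]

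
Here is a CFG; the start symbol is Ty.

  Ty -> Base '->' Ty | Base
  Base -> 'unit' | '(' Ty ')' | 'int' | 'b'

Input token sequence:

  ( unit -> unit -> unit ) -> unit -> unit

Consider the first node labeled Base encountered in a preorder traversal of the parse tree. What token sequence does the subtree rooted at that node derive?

[Ty [Base ( [Ty [Base unit] -> [Ty [Base unit] -> [Ty [Base unit]]]] )] -> [Ty [Base unit] -> [Ty [Base unit]]]]

( unit -> unit -> unit )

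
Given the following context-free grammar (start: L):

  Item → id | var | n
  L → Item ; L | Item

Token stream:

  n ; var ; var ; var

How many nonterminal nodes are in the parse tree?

[L [Item n] ; [L [Item var] ; [L [Item var] ; [L [Item var]]]]]

8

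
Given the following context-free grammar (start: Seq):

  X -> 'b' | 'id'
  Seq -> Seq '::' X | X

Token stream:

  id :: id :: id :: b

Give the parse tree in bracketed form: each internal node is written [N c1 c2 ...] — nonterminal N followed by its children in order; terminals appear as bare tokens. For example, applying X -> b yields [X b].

Seq
Seq :: X
Seq :: X :: X
Seq :: X :: X :: X
X :: X :: X :: X
id :: X :: X :: X
id :: id :: X :: X
id :: id :: id :: X
id :: id :: id :: b

[Seq [Seq [Seq [Seq [X id]] :: [X id]] :: [X id]] :: [X b]]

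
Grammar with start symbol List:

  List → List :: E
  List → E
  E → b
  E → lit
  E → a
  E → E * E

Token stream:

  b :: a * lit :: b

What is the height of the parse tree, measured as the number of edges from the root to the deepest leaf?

4

[List [List [List [E b]] :: [E [E a] * [E lit]]] :: [E b]]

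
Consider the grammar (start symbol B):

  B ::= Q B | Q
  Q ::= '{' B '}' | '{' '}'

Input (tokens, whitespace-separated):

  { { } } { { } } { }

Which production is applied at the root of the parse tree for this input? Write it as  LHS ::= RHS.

[B [Q { [B [Q { }]] }] [B [Q { [B [Q { }]] }] [B [Q { }]]]]

B ::= Q B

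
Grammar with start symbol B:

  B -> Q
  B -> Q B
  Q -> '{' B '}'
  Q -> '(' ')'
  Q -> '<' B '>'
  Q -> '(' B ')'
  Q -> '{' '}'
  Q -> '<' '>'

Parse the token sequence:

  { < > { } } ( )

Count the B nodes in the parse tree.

4

[B [Q { [B [Q < >] [B [Q { }]]] }] [B [Q ( )]]]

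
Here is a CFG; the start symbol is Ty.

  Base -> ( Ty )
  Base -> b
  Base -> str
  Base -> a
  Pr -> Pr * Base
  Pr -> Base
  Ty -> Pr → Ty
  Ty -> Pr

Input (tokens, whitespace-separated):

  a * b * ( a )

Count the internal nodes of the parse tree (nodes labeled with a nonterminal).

10

[Ty [Pr [Pr [Pr [Base a]] * [Base b]] * [Base ( [Ty [Pr [Base a]]] )]]]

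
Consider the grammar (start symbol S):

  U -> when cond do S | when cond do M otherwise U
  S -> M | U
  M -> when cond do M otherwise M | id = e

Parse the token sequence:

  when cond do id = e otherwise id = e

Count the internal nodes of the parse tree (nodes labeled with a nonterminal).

[S [M when cond do [M id = e] otherwise [M id = e]]]

4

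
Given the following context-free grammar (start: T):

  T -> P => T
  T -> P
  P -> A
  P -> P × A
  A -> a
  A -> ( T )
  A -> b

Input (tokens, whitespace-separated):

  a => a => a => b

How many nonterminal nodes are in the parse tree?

12

[T [P [A a]] => [T [P [A a]] => [T [P [A a]] => [T [P [A b]]]]]]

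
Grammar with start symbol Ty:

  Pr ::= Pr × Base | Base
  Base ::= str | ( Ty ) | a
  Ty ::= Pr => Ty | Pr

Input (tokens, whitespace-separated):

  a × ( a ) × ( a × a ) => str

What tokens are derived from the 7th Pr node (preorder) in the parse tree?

[Ty [Pr [Pr [Pr [Base a]] × [Base ( [Ty [Pr [Base a]]] )]] × [Base ( [Ty [Pr [Pr [Base a]] × [Base a]]] )]] => [Ty [Pr [Base str]]]]

str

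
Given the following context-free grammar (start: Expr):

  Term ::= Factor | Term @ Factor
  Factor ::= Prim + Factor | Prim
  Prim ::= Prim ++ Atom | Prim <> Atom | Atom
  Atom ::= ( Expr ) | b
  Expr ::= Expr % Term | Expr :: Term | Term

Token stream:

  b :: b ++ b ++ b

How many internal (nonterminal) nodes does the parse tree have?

14

[Expr [Expr [Term [Factor [Prim [Atom b]]]]] :: [Term [Factor [Prim [Prim [Prim [Atom b]] ++ [Atom b]] ++ [Atom b]]]]]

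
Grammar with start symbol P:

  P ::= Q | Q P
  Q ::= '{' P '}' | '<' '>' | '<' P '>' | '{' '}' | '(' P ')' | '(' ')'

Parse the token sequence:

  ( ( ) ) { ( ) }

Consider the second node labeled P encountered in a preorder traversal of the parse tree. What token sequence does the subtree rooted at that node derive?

[P [Q ( [P [Q ( )]] )] [P [Q { [P [Q ( )]] }]]]

( )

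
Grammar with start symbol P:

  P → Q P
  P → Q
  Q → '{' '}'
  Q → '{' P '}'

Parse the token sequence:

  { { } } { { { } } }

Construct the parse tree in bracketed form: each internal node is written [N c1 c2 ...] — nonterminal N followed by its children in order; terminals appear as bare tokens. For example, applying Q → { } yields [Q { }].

P
Q P
{ P } P
{ Q } P
{ { } } P
{ { } } Q
{ { } } { P }
{ { } } { Q }
{ { } } { { P } }
{ { } } { { Q } }
{ { } } { { { } } }

[P [Q { [P [Q { }]] }] [P [Q { [P [Q { [P [Q { }]] }]] }]]]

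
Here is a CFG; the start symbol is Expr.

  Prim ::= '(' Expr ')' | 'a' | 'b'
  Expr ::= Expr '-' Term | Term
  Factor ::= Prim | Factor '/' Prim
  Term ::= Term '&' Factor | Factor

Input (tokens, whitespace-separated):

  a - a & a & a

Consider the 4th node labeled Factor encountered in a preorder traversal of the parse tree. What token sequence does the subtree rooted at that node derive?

[Expr [Expr [Term [Factor [Prim a]]]] - [Term [Term [Term [Factor [Prim a]]] & [Factor [Prim a]]] & [Factor [Prim a]]]]

a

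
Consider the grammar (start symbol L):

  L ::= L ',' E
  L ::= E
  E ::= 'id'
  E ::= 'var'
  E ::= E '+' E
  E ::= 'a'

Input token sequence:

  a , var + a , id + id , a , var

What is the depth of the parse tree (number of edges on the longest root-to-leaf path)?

[L [L [L [L [L [E a]] , [E [E var] + [E a]]] , [E [E id] + [E id]]] , [E a]] , [E var]]

6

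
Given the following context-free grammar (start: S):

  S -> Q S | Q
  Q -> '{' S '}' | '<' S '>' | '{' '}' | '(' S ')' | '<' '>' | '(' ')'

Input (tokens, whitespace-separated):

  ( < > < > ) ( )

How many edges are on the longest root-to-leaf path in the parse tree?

5

[S [Q ( [S [Q < >] [S [Q < >]]] )] [S [Q ( )]]]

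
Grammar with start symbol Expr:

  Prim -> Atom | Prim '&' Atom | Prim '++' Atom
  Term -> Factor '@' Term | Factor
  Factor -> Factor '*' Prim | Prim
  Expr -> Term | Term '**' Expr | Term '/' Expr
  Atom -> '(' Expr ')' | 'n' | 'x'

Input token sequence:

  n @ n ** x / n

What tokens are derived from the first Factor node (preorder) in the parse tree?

[Expr [Term [Factor [Prim [Atom n]]] @ [Term [Factor [Prim [Atom n]]]]] ** [Expr [Term [Factor [Prim [Atom x]]]] / [Expr [Term [Factor [Prim [Atom n]]]]]]]

n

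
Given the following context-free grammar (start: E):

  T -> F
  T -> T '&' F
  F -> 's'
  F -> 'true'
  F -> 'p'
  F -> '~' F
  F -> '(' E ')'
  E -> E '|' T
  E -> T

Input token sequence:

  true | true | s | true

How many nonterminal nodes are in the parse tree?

12

[E [E [E [E [T [F true]]] | [T [F true]]] | [T [F s]]] | [T [F true]]]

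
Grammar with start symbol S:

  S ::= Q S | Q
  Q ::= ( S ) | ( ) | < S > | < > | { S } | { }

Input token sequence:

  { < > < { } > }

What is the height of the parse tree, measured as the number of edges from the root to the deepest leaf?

[S [Q { [S [Q < >] [S [Q < [S [Q { }]] >]]] }]]

7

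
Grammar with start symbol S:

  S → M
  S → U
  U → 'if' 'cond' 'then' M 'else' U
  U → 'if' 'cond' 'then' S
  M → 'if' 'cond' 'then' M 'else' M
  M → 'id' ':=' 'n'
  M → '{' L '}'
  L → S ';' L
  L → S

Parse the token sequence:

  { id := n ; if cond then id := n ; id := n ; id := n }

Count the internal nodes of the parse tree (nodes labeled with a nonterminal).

[S [M { [L [S [M id := n]] ; [L [S [U if cond then [S [M id := n]]]] ; [L [S [M id := n]] ; [L [S [M id := n]]]]]] }]]

16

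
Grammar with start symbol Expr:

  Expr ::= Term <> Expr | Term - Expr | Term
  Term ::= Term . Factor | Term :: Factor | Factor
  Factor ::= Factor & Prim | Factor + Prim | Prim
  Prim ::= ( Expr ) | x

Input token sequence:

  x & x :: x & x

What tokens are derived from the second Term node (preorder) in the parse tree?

[Expr [Term [Term [Factor [Factor [Prim x]] & [Prim x]]] :: [Factor [Factor [Prim x]] & [Prim x]]]]

x & x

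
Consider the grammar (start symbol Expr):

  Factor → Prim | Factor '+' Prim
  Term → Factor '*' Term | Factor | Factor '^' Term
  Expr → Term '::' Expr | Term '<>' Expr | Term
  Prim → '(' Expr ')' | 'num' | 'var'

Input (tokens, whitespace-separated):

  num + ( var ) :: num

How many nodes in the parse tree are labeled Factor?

4

[Expr [Term [Factor [Factor [Prim num]] + [Prim ( [Expr [Term [Factor [Prim var]]]] )]]] :: [Expr [Term [Factor [Prim num]]]]]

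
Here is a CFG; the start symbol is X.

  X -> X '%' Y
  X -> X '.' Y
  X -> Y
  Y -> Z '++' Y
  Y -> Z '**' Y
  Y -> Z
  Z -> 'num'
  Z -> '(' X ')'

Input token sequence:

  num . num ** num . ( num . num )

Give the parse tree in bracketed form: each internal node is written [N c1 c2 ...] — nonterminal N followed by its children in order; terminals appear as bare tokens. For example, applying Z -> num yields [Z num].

X
X . Y
X . Y . Y
Y . Y . Y
Z . Y . Y
num . Y . Y
num . Z ** Y . Y
num . num ** Y . Y
num . num ** Z . Y
num . num ** num . Y
num . num ** num . Z
num . num ** num . ( X )
num . num ** num . ( X . Y )
num . num ** num . ( Y . Y )
num . num ** num . ( Z . Y )
num . num ** num . ( num . Y )
num . num ** num . ( num . Z )
num . num ** num . ( num . num )

[X [X [X [Y [Z num]]] . [Y [Z num] ** [Y [Z num]]]] . [Y [Z ( [X [X [Y [Z num]]] . [Y [Z num]]] )]]]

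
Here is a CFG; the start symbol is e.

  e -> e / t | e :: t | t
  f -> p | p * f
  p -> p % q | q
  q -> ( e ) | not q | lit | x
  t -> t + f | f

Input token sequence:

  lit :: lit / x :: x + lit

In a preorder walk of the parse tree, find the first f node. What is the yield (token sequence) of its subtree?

lit

[e [e [e [e [t [f [p [q lit]]]]] :: [t [f [p [q lit]]]]] / [t [f [p [q x]]]]] :: [t [t [f [p [q x]]]] + [f [p [q lit]]]]]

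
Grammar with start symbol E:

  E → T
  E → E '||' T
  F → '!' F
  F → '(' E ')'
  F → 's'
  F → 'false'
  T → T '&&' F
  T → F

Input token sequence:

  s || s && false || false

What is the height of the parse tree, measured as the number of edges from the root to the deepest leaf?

[E [E [E [T [F s]]] || [T [T [F s]] && [F false]]] || [T [F false]]]

5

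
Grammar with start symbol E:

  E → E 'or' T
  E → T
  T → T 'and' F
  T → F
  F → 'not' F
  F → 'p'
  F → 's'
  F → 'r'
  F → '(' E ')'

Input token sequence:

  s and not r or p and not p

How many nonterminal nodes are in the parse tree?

12

[E [E [T [T [F s]] and [F not [F r]]]] or [T [T [F p]] and [F not [F p]]]]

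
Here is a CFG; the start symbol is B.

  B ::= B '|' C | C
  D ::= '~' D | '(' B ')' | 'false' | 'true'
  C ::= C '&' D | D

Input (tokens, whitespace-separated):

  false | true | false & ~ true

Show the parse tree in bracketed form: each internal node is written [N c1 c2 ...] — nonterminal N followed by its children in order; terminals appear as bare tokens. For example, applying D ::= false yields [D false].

[B [B [B [C [D false]]] | [C [D true]]] | [C [C [D false]] & [D ~ [D true]]]]

B
B | C
B | C | C
C | C | C
D | C | C
false | C | C
false | D | C
false | true | C
false | true | C & D
false | true | D & D
false | true | false & D
false | true | false & ~ D
false | true | false & ~ true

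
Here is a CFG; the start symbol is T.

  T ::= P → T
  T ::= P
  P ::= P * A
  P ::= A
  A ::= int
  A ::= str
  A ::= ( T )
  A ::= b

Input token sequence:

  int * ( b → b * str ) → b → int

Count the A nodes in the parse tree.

[T [P [P [A int]] * [A ( [T [P [A b]] → [T [P [P [A b]] * [A str]]]] )]] → [T [P [A b]] → [T [P [A int]]]]]

7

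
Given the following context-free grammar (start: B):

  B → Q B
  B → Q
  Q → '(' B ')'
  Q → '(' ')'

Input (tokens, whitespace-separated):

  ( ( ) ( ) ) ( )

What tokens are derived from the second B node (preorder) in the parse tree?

( ) ( )

[B [Q ( [B [Q ( )] [B [Q ( )]]] )] [B [Q ( )]]]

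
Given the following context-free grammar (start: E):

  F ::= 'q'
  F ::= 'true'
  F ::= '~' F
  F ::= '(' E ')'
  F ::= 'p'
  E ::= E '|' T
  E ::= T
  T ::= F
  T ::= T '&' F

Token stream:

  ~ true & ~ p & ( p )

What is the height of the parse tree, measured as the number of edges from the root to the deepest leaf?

6

[E [T [T [T [F ~ [F true]]] & [F ~ [F p]]] & [F ( [E [T [F p]]] )]]]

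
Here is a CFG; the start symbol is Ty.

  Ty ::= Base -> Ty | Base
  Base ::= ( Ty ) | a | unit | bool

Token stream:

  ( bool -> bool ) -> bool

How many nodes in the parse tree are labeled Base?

[Ty [Base ( [Ty [Base bool] -> [Ty [Base bool]]] )] -> [Ty [Base bool]]]

4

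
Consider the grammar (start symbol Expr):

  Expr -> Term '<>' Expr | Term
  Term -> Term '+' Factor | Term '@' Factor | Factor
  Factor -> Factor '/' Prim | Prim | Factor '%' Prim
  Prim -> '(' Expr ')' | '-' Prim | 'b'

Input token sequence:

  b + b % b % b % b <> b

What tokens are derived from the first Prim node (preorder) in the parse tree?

b

[Expr [Term [Term [Factor [Prim b]]] + [Factor [Factor [Factor [Factor [Prim b]] % [Prim b]] % [Prim b]] % [Prim b]]] <> [Expr [Term [Factor [Prim b]]]]]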